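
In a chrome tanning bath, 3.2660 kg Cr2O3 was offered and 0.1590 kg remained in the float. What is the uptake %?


Formula: Uptake = (offered - residual) / offered * 100
Substituting: Uptake = (3.2660 - 0.1590) / 3.2660 * 100
Result: 95.1317 %


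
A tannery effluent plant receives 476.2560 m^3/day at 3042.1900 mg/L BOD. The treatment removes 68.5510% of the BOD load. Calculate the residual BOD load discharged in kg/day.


Load_in = volume * conc / 1000 = 476.2560 * 3042.1900 / 1000 = 1448.8612 kg/day
Removed = Load_in * eff / 100 = 1448.8612 * 68.5510 / 100 = 993.2089 kg/day
Load_out = Load_in - Removed = 1448.8612 - 993.2089 = 455.6524 kg/day


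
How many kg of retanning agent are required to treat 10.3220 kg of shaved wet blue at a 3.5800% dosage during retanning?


Formula: Retan = substrate * pct / 100
Substituting: Retan = 10.3220 * 3.5800 / 100
Result: 0.3695 kg


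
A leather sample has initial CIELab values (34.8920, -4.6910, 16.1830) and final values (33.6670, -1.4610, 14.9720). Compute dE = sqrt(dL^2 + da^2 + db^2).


dL = -1.2250, da = 3.2300, db = -1.2110
dE = sqrt((-1.2250)^2 + 3.2300^2 + (-1.2110)^2) = 3.6606


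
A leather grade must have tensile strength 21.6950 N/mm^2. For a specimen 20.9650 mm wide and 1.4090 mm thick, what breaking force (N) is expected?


Formula: F = TS * w * t
Substituting: F = 21.6950 * 20.9650 * 1.4090
Result: 640.8635 N


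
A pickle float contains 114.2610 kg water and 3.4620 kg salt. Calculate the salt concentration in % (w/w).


Formula: Conc = salt / (water + salt) * 100
Substituting: Conc = 3.4620 / (114.2610 + 3.4620) * 100
Result: 2.9408 %


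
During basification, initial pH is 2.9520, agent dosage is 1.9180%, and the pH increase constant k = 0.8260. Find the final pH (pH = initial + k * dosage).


Formula: pH_final = pH_initial + k * base_pct
Substituting: pH_final = 2.9520 + 0.8260 * 1.9180
Result: 4.5363


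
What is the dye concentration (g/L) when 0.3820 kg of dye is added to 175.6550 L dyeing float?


Formula: Conc = dye_mass(kg) / volume(L) * 1000
Substituting: Conc = 0.3820 / 175.6550 * 1000
Result: 2.1747 g/L


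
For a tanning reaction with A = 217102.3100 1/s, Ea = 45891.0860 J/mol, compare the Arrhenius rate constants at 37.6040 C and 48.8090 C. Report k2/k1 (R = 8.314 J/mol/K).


T1 = 37.6040 + 273.15 = 310.7540 K; T2 = 48.8090 + 273.15 = 321.9590 K
k1 = A * exp(-Ea/(R*T1)) = 217102.3100 * exp(-45891.0860/(8.314*310.7540)) = 0.00419327 1/s
k2 = A * exp(-Ea/(R*T2)) = 217102.3100 * exp(-45891.0860/(8.314*321.9590)) = 0.0077808 1/s
k2/k1 = 0.0077808 / 0.00419327 = 1.8555


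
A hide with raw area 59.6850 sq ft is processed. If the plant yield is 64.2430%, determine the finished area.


Formula: finished = raw * yield / 100
Substituting: finished = 59.6850 * 64.2430 / 100
Result: 38.3434 sq ft


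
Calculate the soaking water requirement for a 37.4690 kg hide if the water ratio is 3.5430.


Formula: Water = hide_weight * ratio
Substituting: Water = 37.4690 * 3.5430
Result: 132.7527 kg


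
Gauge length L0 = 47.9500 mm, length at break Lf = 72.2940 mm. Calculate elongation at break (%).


Formula: Elongation = (Lf - L0) / L0 * 100
Substituting: Elongation = (72.2940 - 47.9500) / 47.9500 * 100
Result: 50.7696 %


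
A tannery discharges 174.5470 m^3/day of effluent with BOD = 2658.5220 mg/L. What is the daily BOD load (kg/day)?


Formula: BOD_load = volume * conc / 1000
Substituting: BOD_load = 174.5470 * 2658.5220 / 1000
Result: 464.0370 kg/day


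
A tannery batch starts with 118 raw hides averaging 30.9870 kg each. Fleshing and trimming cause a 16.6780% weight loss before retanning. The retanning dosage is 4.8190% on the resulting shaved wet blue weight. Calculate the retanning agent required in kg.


Total_raw = N * avg_wt = 118 * 30.9870 = 3656.4660 kg
Substrate = Total_raw * (1 - loss/100) = 3656.4660 * (1 - 16.6780/100) = 3046.6406 kg
Retan = Substrate * pct / 100 = 3046.6406 * 4.8190 / 100 = 146.8176 kg


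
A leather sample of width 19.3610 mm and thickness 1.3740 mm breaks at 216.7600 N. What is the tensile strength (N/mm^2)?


Formula: TS = force / (width * thickness)
Substituting: TS = 216.7600 / (19.3610 * 1.3740)
Result: 8.1483 N/mm^2


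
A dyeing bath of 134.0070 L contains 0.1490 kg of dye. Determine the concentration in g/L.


Formula: Conc = dye_mass(kg) / volume(L) * 1000
Substituting: Conc = 0.1490 / 134.0070 * 1000
Result: 1.1119 g/L


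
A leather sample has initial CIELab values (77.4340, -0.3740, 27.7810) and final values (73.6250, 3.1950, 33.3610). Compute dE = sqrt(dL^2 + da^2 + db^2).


dL = -3.8090, da = 3.5690, db = 5.5800
dE = sqrt((-3.8090)^2 + 3.5690^2 + 5.5800^2) = 7.6409


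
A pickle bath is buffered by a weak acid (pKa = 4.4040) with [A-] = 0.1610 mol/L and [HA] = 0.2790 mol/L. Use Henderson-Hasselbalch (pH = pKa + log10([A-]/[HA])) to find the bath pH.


ratio = [A-] / [HA] = 0.1610 / 0.2790 = 0.5771
log10(ratio) = -0.2388
pH = pKa + log10(ratio) = 4.4040 - 0.2388 = 4.1652


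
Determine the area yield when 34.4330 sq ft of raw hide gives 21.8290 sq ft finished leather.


Formula: Yield = finished / raw * 100
Substituting: Yield = 21.8290 / 34.4330 * 100
Result: 63.3956 %


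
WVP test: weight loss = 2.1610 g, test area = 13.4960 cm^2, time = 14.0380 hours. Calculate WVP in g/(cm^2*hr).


Formula: WVP = loss / (area * time)
Substituting: WVP = 2.1610 / (13.4960 * 14.0380)
Result: 0.0114063 g/(cm^2*hr)


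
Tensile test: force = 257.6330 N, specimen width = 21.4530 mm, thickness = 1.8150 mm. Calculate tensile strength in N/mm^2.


Formula: TS = force / (width * thickness)
Substituting: TS = 257.6330 / (21.4530 * 1.8150)
Result: 6.6166 N/mm^2


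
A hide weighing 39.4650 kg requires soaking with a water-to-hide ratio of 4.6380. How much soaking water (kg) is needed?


Formula: Water = hide_weight * ratio
Substituting: Water = 39.4650 * 4.6380
Result: 183.0387 kg


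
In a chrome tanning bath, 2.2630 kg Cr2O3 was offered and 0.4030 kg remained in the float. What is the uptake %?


Formula: Uptake = (offered - residual) / offered * 100
Substituting: Uptake = (2.2630 - 0.4030) / 2.2630 * 100
Result: 82.1918 %


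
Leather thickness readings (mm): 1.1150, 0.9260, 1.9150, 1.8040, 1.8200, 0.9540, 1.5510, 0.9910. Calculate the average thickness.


Formula: Average = sum / n
Substituting: Average = 11.0760 / 8
Result: 1.3845 mm


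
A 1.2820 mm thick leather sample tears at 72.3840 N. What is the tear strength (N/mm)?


Formula: Tear strength = force / thickness
Substituting: Tear strength = 72.3840 / 1.2820
Result: 56.4618 N/mm


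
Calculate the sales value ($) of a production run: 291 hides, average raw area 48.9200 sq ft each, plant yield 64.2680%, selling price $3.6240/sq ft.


Raw_total = N * avg_area = 291 * 48.9200 = 14235.7200 sq ft
Finished = Raw_total * yield / 100 = 14235.7200 * 64.2680 / 100 = 9149.0125 sq ft
Value = Finished * price = 9149.0125 * 3.6240 = 33156.0214 $


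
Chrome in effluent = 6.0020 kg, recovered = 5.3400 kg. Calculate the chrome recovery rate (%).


Formula: Recovery = recovered / input * 100
Substituting: Recovery = 5.3400 / 6.0020 * 100
Result: 88.9703 %


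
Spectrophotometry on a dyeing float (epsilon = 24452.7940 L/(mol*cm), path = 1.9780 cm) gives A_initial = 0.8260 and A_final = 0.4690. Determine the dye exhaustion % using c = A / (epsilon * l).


c_initial = A_i / (epsilon * l) = 0.8260 / (24452.7940 * 1.9780) = 1.7078e-05 mol/L
c_final = A_f / (epsilon * l) = 0.4690 / (24452.7940 * 1.9780) = 9.6966e-06 mol/L
Exhaustion = (c_initial - c_final) / c_initial * 100 = (1.7078e-05 - 9.6966e-06) / 1.7078e-05 * 100 = 43.2203 %


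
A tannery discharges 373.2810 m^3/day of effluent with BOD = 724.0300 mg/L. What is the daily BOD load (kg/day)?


Formula: BOD_load = volume * conc / 1000
Substituting: BOD_load = 373.2810 * 724.0300 / 1000
Result: 270.2666 kg/day


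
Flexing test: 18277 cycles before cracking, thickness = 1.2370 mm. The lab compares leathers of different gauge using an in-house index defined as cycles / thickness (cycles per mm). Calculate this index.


Formula: Index = cycles / thickness
Substituting: Index = 18277 / 1.2370
Result: 14775.2627 cycles/mm


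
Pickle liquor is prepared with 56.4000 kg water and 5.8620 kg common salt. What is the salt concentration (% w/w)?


Formula: Conc = salt / (water + salt) * 100
Substituting: Conc = 5.8620 / (56.4000 + 5.8620) * 100
Result: 9.4151 %


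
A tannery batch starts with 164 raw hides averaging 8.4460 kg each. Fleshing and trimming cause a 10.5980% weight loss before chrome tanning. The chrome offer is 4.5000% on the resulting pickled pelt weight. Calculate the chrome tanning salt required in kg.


Total_raw = N * avg_wt = 164 * 8.4460 = 1385.1440 kg
Substrate = Total_raw * (1 - loss/100) = 1385.1440 * (1 - 10.5980/100) = 1238.3464 kg
Chrome = Substrate * pct / 100 = 1238.3464 * 4.5000 / 100 = 55.7256 kg


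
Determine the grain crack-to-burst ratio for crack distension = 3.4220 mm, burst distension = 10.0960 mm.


Formula: Ratio = crack / burst
Substituting: Ratio = 3.4220 / 10.0960
Result: 0.3389


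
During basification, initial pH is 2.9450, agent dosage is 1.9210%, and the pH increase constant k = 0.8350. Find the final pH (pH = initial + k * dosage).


Formula: pH_final = pH_initial + k * base_pct
Substituting: pH_final = 2.9450 + 0.8350 * 1.9210
Result: 4.5490


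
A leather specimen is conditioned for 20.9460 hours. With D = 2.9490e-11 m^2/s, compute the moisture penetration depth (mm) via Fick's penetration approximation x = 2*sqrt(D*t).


t = 20.9460 hr * 3600 = 75405.6000 s
D * t = 2.9490e-11 * 75405.6000 = 2.2237e-06
x = 2 * sqrt(D*t) = 2 * sqrt(2.2237e-06) = 0.00298242 m = 2.9824 mm


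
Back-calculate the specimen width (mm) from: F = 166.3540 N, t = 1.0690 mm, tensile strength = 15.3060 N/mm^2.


Formula: w = F / (TS * t)
Substituting: w = 166.3540 / (15.3060 * 1.0690)
Result: 10.1670 mm


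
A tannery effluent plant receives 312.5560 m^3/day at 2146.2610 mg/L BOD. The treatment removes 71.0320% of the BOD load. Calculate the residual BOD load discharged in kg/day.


Load_in = volume * conc / 1000 = 312.5560 * 2146.2610 / 1000 = 670.8268 kg/day
Removed = Load_in * eff / 100 = 670.8268 * 71.0320 / 100 = 476.5017 kg/day
Load_out = Load_in - Removed = 670.8268 - 476.5017 = 194.3251 kg/day


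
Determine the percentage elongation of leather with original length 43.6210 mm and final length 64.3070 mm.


Formula: Elongation = (Lf - L0) / L0 * 100
Substituting: Elongation = (64.3070 - 43.6210) / 43.6210 * 100
Result: 47.4221 %


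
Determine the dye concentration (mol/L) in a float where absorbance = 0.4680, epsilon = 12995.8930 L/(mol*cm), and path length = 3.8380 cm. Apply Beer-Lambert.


Formula: c = A / (epsilon * l)
Substituting: c = 0.4680 / (12995.8930 * 3.8380)
Result: 9.3828e-06 mol/L


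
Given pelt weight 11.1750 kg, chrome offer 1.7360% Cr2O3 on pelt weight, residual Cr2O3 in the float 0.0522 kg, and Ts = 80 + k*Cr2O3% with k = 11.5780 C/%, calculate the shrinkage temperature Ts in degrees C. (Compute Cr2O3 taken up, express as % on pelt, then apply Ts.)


Offered = pelt * offer_pct / 100 = 11.1750 * 1.7360 / 100 = 0.1940 kg
Uptake = offered - residual = 0.1940 - 0.0522 = 0.1418 kg
Cr2O3% on pelt = uptake / pelt * 100 = 0.1418 / 11.1750 * 100 = 1.2689 %
Ts = 80 + k * Cr2O3% = 80 + 11.5780 * 1.2689 = 94.6912 C


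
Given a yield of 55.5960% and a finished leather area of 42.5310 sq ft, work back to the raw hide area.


Formula: raw = finished * 100 / yield
Substituting: raw = 42.5310 * 100 / 55.5960
Result: 76.5001 sq ft


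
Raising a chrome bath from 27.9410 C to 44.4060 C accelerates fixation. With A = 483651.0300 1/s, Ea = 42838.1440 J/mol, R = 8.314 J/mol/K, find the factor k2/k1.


T1 = 27.9410 + 273.15 = 301.0910 K; T2 = 44.4060 + 273.15 = 317.5560 K
k1 = A * exp(-Ea/(R*T1)) = 483651.0300 * exp(-42838.1440/(8.314*301.0910)) = 0.0178857 1/s
k2 = A * exp(-Ea/(R*T2)) = 483651.0300 * exp(-42838.1440/(8.314*317.5560)) = 0.0434361 1/s
k2/k1 = 0.0434361 / 0.0178857 = 2.4285


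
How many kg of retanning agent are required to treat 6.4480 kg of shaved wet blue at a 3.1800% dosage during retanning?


Formula: Retan = substrate * pct / 100
Substituting: Retan = 6.4480 * 3.1800 / 100
Result: 0.2050 kg


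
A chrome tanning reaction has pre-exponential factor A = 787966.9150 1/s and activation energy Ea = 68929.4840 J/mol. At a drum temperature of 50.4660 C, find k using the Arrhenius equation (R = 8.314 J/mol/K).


T_K = T_C + 273.15 = 50.4660 + 273.15 = 323.6160 K
exponent = -Ea / (R * T_K) = -68929.4840 / (8.314 * 323.6160) = -25.6192
k = A * exp(exponent) = 787966.9150 * exp(-25.6192) = 5.8918e-06 1/s


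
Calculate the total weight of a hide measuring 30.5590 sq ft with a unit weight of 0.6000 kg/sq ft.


Formula: Weight = area * weight_per_sqft
Substituting: Weight = 30.5590 * 0.6000
Result: 18.3354 kg


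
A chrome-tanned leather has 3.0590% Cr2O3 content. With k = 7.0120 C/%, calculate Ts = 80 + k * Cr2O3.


Formula: Ts = 80 + k * Cr2O3
Substituting: Ts = 80 + 7.0120 * 3.0590
Result: 101.4497 C


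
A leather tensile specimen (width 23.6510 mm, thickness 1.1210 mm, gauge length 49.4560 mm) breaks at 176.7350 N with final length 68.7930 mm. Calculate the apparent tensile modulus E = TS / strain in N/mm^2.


TS = F / (w * t) = 176.7350 / (23.6510 * 1.1210) = 6.6660 N/mm^2
strain = (Lf - L0) / L0 = (68.7930 - 49.4560) / 49.4560 = 0.3910
E = TS / strain = 6.6660 / 0.3910 = 17.0489 N/mm^2


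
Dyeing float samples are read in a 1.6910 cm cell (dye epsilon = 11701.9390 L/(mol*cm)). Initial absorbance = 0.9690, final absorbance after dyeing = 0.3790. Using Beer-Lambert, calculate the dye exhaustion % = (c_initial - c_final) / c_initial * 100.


c_initial = A_i / (epsilon * l) = 0.9690 / (11701.9390 * 1.6910) = 4.8969e-05 mol/L
c_final = A_f / (epsilon * l) = 0.3790 / (11701.9390 * 1.6910) = 1.9153e-05 mol/L
Exhaustion = (c_initial - c_final) / c_initial * 100 = (4.8969e-05 - 1.9153e-05) / 4.8969e-05 * 100 = 60.8875 %


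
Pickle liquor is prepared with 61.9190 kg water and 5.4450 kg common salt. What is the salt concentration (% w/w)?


Formula: Conc = salt / (water + salt) * 100
Substituting: Conc = 5.4450 / (61.9190 + 5.4450) * 100
Result: 8.0830 %


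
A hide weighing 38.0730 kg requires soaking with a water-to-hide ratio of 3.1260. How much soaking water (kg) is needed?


Formula: Water = hide_weight * ratio
Substituting: Water = 38.0730 * 3.1260
Result: 119.0162 kg


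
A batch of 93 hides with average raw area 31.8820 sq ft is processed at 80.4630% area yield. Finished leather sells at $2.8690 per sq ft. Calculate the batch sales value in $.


Raw_total = N * avg_area = 93 * 31.8820 = 2965.0260 sq ft
Finished = Raw_total * yield / 100 = 2965.0260 * 80.4630 / 100 = 2385.7489 sq ft
Value = Finished * price = 2385.7489 * 2.8690 = 6844.7135 $


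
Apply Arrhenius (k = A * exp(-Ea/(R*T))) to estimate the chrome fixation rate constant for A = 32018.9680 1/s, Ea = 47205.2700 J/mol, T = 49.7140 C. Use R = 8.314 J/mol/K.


T_K = T_C + 273.15 = 49.7140 + 273.15 = 322.8640 K
exponent = -Ea / (R * T_K) = -47205.2700 / (8.314 * 322.8640) = -17.5857
k = A * exp(exponent) = 32018.9680 * exp(-17.5857) = 7.3793e-04 1/s


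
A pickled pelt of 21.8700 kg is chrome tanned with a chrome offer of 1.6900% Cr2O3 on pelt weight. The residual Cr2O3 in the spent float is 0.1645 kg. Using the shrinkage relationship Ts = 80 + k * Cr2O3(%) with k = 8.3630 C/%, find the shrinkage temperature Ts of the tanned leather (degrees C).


Offered = pelt * offer_pct / 100 = 21.8700 * 1.6900 / 100 = 0.3696 kg
Uptake = offered - residual = 0.3696 - 0.1645 = 0.2051 kg
Cr2O3% on pelt = uptake / pelt * 100 = 0.2051 / 21.8700 * 100 = 0.9378 %
Ts = 80 + k * Cr2O3% = 80 + 8.3630 * 0.9378 = 87.8431 C


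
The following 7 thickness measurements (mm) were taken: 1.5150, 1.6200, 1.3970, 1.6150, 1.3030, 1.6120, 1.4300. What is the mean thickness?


Formula: Average = sum / n
Substituting: Average = 10.4920 / 7
Result: 1.4989 mm


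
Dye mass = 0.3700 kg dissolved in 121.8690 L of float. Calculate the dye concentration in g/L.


Formula: Conc = dye_mass(kg) / volume(L) * 1000
Substituting: Conc = 0.3700 / 121.8690 * 1000
Result: 3.0360 g/L


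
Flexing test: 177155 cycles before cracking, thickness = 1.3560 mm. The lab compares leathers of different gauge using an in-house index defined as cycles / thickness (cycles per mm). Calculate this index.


Formula: Index = cycles / thickness
Substituting: Index = 177155 / 1.3560
Result: 130645.2802 cycles/mm


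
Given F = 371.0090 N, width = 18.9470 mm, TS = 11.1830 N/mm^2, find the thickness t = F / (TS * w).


Formula: t = F / (TS * w)
Substituting: t = 371.0090 / (11.1830 * 18.9470)
Result: 1.7510 mm


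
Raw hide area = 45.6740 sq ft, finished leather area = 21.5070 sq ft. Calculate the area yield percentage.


Formula: Yield = finished / raw * 100
Substituting: Yield = 21.5070 / 45.6740 * 100
Result: 47.0881 %


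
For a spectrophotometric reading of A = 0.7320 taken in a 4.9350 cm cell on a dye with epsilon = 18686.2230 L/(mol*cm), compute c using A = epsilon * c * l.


Formula: c = A / (epsilon * l)
Substituting: c = 0.7320 / (18686.2230 * 4.9350)
Result: 7.9378e-06 mol/L


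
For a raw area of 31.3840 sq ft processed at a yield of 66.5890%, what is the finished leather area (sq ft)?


Formula: finished = raw * yield / 100
Substituting: finished = 31.3840 * 66.5890 / 100
Result: 20.8983 sq ft


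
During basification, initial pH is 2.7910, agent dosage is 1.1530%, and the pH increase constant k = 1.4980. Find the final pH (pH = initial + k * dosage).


Formula: pH_final = pH_initial + k * base_pct
Substituting: pH_final = 2.7910 + 1.4980 * 1.1530
Result: 4.5182


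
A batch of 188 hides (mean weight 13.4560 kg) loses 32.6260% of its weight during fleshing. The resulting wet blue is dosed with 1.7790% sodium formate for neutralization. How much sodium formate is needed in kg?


Total_raw = N * avg_wt = 188 * 13.4560 = 2529.7280 kg
Substrate = Total_raw * (1 - loss/100) = 2529.7280 * (1 - 32.6260/100) = 1704.3789 kg
Neutralizer = Substrate * pct / 100 = 1704.3789 * 1.7790 / 100 = 30.3209 kg


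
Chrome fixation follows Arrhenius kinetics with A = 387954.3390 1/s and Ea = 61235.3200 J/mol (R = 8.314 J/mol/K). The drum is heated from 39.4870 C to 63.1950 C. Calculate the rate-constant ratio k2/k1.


T1 = 39.4870 + 273.15 = 312.6370 K; T2 = 63.1950 + 273.15 = 336.3450 K
k1 = A * exp(-Ea/(R*T1)) = 387954.3390 * exp(-61235.3200/(8.314*312.6370)) = 2.2770e-05 1/s
k2 = A * exp(-Ea/(R*T2)) = 387954.3390 * exp(-61235.3200/(8.314*336.3450)) = 1.1982e-04 1/s
k2/k1 = 1.1982e-04 / 2.2770e-05 = 5.2624


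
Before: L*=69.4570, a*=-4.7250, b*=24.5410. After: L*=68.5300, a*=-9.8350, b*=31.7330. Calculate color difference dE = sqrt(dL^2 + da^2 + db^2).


dL = -0.9270, da = -5.1100, db = 7.1920
dE = sqrt((-0.9270)^2 + (-5.1100)^2 + 7.1920^2) = 8.8711


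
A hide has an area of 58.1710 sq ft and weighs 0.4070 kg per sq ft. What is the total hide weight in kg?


Formula: Weight = area * weight_per_sqft
Substituting: Weight = 58.1710 * 0.4070
Result: 23.6756 kg


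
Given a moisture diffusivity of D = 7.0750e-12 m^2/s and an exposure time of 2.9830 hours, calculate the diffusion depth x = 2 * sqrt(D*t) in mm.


t = 2.9830 hr * 3600 = 10738.8000 s
D * t = 7.0750e-12 * 10738.8000 = 7.5977e-08
x = 2 * sqrt(D*t) = 2 * sqrt(7.5977e-08) = 5.5128e-04 m = 0.5513 mm


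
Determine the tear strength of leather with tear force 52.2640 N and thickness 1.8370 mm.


Formula: Tear strength = force / thickness
Substituting: Tear strength = 52.2640 / 1.8370
Result: 28.4507 N/mm


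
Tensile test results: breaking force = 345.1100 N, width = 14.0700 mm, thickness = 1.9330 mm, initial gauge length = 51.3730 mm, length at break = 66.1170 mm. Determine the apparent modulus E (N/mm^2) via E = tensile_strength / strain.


TS = F / (w * t) = 345.1100 / (14.0700 * 1.9330) = 12.6891 N/mm^2
strain = (Lf - L0) / L0 = (66.1170 - 51.3730) / 51.3730 = 0.2870
E = TS / strain = 12.6891 / 0.2870 = 44.2131 N/mm^2


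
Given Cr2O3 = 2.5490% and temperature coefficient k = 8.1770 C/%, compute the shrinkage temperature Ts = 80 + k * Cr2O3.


Formula: Ts = 80 + k * Cr2O3
Substituting: Ts = 80 + 8.1770 * 2.5490
Result: 100.8432 C


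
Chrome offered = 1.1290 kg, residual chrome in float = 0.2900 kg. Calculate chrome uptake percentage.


Formula: Uptake = (offered - residual) / offered * 100
Substituting: Uptake = (1.1290 - 0.2900) / 1.1290 * 100
Result: 74.3136 %


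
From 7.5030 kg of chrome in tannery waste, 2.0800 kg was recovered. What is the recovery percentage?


Formula: Recovery = recovered / input * 100
Substituting: Recovery = 2.0800 / 7.5030 * 100
Result: 27.7222 %


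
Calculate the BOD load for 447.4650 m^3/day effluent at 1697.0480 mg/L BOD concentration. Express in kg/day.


Formula: BOD_load = volume * conc / 1000
Substituting: BOD_load = 447.4650 * 1697.0480 / 1000
Result: 759.3696 kg/day


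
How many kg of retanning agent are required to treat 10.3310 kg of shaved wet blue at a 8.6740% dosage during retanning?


Formula: Retan = substrate * pct / 100
Substituting: Retan = 10.3310 * 8.6740 / 100
Result: 0.8961 kg


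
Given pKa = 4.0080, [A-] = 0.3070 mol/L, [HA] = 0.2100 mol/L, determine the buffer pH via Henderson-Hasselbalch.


ratio = [A-] / [HA] = 0.3070 / 0.2100 = 1.4619
log10(ratio) = 0.1649
pH = pKa + log10(ratio) = 4.0080 + 0.1649 = 4.1729


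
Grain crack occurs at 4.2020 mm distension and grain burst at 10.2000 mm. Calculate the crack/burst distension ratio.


Formula: Ratio = crack / burst
Substituting: Ratio = 4.2020 / 10.2000
Result: 0.4120


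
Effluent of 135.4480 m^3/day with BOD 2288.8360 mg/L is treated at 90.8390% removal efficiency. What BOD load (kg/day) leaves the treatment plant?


Load_in = volume * conc / 1000 = 135.4480 * 2288.8360 / 1000 = 310.0183 kg/day
Removed = Load_in * eff / 100 = 310.0183 * 90.8390 / 100 = 281.6175 kg/day
Load_out = Load_in - Removed = 310.0183 - 281.6175 = 28.4008 kg/day


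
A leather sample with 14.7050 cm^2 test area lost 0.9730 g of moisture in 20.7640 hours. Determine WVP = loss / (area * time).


Formula: WVP = loss / (area * time)
Substituting: WVP = 0.9730 / (14.7050 * 20.7640)
Result: 0.00318667 g/(cm^2*hr)


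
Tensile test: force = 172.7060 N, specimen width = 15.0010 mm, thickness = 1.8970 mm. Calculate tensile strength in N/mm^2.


Formula: TS = force / (width * thickness)
Substituting: TS = 172.7060 / (15.0010 * 1.8970)
Result: 6.0690 N/mm^2


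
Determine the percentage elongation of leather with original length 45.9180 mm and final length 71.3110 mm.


Formula: Elongation = (Lf - L0) / L0 * 100
Substituting: Elongation = (71.3110 - 45.9180) / 45.9180 * 100
Result: 55.3008 %


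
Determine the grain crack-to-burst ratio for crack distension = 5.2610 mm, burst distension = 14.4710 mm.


Formula: Ratio = crack / burst
Substituting: Ratio = 5.2610 / 14.4710
Result: 0.3636


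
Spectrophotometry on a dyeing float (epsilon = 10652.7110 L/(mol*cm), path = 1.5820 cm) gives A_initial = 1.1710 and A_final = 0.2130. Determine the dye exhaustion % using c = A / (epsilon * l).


c_initial = A_i / (epsilon * l) = 1.1710 / (10652.7110 * 1.5820) = 6.9485e-05 mol/L
c_final = A_f / (epsilon * l) = 0.2130 / (10652.7110 * 1.5820) = 1.2639e-05 mol/L
Exhaustion = (c_initial - c_final) / c_initial * 100 = (6.9485e-05 - 1.2639e-05) / 6.9485e-05 * 100 = 81.8104 %


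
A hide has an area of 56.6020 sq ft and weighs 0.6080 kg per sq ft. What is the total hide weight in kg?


Formula: Weight = area * weight_per_sqft
Substituting: Weight = 56.6020 * 0.6080
Result: 34.4140 kg


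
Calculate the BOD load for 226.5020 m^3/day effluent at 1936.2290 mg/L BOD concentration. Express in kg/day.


Formula: BOD_load = volume * conc / 1000
Substituting: BOD_load = 226.5020 * 1936.2290 / 1000
Result: 438.5597 kg/day


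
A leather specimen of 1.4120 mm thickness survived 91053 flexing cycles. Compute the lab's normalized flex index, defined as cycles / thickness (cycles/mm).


Formula: Index = cycles / thickness
Substituting: Index = 91053 / 1.4120
Result: 64485.1275 cycles/mm


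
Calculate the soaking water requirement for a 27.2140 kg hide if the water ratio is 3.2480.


Formula: Water = hide_weight * ratio
Substituting: Water = 27.2140 * 3.2480
Result: 88.3911 kg


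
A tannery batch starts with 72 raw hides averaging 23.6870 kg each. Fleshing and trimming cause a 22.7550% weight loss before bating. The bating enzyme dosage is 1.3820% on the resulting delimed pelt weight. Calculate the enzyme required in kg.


Total_raw = N * avg_wt = 72 * 23.6870 = 1705.4640 kg
Substrate = Total_raw * (1 - loss/100) = 1705.4640 * (1 - 22.7550/100) = 1317.3857 kg
Enzyme = Substrate * pct / 100 = 1317.3857 * 1.3820 / 100 = 18.2063 kg


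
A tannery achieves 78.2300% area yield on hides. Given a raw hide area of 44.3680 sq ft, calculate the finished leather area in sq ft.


Formula: finished = raw * yield / 100
Substituting: finished = 44.3680 * 78.2300 / 100
Result: 34.7091 sq ft


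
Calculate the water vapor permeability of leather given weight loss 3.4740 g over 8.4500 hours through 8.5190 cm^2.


Formula: WVP = loss / (area * time)
Substituting: WVP = 3.4740 / (8.5190 * 8.4500)
Result: 0.0482597 g/(cm^2*hr)


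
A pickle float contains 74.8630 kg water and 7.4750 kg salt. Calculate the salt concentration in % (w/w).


Formula: Conc = salt / (water + salt) * 100
Substituting: Conc = 7.4750 / (74.8630 + 7.4750) * 100
Result: 9.0784 %


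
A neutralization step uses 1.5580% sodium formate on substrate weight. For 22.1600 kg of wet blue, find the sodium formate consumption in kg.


Formula: Neutralizer = substrate * pct / 100
Substituting: Neutralizer = 22.1600 * 1.5580 / 100
Result: 0.3453 kg


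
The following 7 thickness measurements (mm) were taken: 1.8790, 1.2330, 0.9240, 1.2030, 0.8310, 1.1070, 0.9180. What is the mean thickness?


Formula: Average = sum / n
Substituting: Average = 8.0950 / 7
Result: 1.1564 mm


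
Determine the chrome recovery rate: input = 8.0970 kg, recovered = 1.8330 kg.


Formula: Recovery = recovered / input * 100
Substituting: Recovery = 1.8330 / 8.0970 * 100
Result: 22.6380 %


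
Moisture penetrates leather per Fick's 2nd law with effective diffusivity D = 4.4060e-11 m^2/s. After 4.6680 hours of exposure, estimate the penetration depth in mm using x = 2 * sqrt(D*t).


t = 4.6680 hr * 3600 = 16804.8000 s
D * t = 4.4060e-11 * 16804.8000 = 7.4042e-07
x = 2 * sqrt(D*t) = 2 * sqrt(7.4042e-07) = 0.00172095 m = 1.7210 mm


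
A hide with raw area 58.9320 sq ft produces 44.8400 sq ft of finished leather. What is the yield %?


Formula: Yield = finished / raw * 100
Substituting: Yield = 44.8400 / 58.9320 * 100
Result: 76.0877 %


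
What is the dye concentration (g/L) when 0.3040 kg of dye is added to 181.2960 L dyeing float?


Formula: Conc = dye_mass(kg) / volume(L) * 1000
Substituting: Conc = 0.3040 / 181.2960 * 1000
Result: 1.6768 g/L


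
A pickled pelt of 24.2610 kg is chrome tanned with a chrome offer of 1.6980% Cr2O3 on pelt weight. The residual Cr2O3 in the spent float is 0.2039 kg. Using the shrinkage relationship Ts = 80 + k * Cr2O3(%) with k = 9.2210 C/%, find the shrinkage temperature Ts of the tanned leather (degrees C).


Offered = pelt * offer_pct / 100 = 24.2610 * 1.6980 / 100 = 0.4120 kg
Uptake = offered - residual = 0.4120 - 0.2039 = 0.2081 kg
Cr2O3% on pelt = uptake / pelt * 100 = 0.2081 / 24.2610 * 100 = 0.8576 %
Ts = 80 + k * Cr2O3% = 80 + 9.2210 * 0.8576 = 87.9075 C


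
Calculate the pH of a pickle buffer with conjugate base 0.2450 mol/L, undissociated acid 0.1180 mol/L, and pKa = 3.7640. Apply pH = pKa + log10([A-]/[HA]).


ratio = [A-] / [HA] = 0.2450 / 0.1180 = 2.0763
log10(ratio) = 0.3173
pH = pKa + log10(ratio) = 3.7640 + 0.3173 = 4.0813


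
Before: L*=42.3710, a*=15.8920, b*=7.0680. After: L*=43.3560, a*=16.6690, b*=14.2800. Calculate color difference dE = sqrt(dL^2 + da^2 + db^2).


dL = 0.9850, da = 0.7770, db = 7.2120
dE = sqrt(0.9850^2 + 0.7770^2 + 7.2120^2) = 7.3203


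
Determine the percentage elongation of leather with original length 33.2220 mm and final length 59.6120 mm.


Formula: Elongation = (Lf - L0) / L0 * 100
Substituting: Elongation = (59.6120 - 33.2220) / 33.2220 * 100
Result: 79.4353 %


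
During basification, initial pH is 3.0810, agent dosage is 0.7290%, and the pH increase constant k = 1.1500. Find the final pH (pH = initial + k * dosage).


Formula: pH_final = pH_initial + k * base_pct
Substituting: pH_final = 3.0810 + 1.1500 * 0.7290
Result: 3.9193


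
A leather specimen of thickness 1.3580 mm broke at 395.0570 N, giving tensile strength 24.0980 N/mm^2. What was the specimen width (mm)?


Formula: w = F / (TS * t)
Substituting: w = 395.0570 / (24.0980 * 1.3580)
Result: 12.0720 mm


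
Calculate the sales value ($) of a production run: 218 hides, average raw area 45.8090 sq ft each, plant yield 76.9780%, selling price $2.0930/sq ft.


Raw_total = N * avg_area = 218 * 45.8090 = 9986.3620 sq ft
Finished = Raw_total * yield / 100 = 9986.3620 * 76.9780 / 100 = 7687.3017 sq ft
Value = Finished * price = 7687.3017 * 2.0930 = 16089.5225 $


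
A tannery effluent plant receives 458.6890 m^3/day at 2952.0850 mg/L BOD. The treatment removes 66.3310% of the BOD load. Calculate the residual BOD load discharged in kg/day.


Load_in = volume * conc / 1000 = 458.6890 * 2952.0850 / 1000 = 1354.0889 kg/day
Removed = Load_in * eff / 100 = 1354.0889 * 66.3310 / 100 = 898.1807 kg/day
Load_out = Load_in - Removed = 1354.0889 - 898.1807 = 455.9082 kg/day


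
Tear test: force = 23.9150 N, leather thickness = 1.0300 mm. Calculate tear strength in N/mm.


Formula: Tear strength = force / thickness
Substituting: Tear strength = 23.9150 / 1.0300
Result: 23.2184 N/mm


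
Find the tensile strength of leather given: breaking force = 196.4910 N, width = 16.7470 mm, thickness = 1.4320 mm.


Formula: TS = force / (width * thickness)
Substituting: TS = 196.4910 / (16.7470 * 1.4320)
Result: 8.1934 N/mm^2


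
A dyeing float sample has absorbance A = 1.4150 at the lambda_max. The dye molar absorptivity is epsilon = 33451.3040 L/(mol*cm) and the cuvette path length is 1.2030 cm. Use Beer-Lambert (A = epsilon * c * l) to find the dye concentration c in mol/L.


Formula: c = A / (epsilon * l)
Substituting: c = 1.4150 / (33451.3040 * 1.2030)
Result: 3.5162e-05 mol/L


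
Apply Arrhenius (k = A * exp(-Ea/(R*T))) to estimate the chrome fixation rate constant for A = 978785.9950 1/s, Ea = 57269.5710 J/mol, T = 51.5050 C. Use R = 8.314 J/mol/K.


T_K = T_C + 273.15 = 51.5050 + 273.15 = 324.6550 K
exponent = -Ea / (R * T_K) = -57269.5710 / (8.314 * 324.6550) = -21.2174
k = A * exp(exponent) = 978785.9950 * exp(-21.2174) = 5.9717e-04 1/s


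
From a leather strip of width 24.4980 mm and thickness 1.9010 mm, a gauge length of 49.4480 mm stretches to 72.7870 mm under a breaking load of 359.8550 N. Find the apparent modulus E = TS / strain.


TS = F / (w * t) = 359.8550 / (24.4980 * 1.9010) = 7.7271 N/mm^2
strain = (Lf - L0) / L0 = (72.7870 - 49.4480) / 49.4480 = 0.4720
E = TS / strain = 7.7271 / 0.4720 = 16.3712 N/mm^2


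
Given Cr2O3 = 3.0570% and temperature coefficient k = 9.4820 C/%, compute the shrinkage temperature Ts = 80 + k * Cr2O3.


Formula: Ts = 80 + k * Cr2O3
Substituting: Ts = 80 + 9.4820 * 3.0570
Result: 108.9865 C


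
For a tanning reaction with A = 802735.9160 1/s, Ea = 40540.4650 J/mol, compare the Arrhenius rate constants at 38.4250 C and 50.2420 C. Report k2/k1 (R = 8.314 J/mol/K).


T1 = 38.4250 + 273.15 = 311.5750 K; T2 = 50.2420 + 273.15 = 323.3920 K
k1 = A * exp(-Ea/(R*T1)) = 802735.9160 * exp(-40540.4650/(8.314*311.5750)) = 0.1282 1/s
k2 = A * exp(-Ea/(R*T2)) = 802735.9160 * exp(-40540.4650/(8.314*323.3920)) = 0.2271 1/s
k2/k1 = 0.2271 / 0.1282 = 1.7716


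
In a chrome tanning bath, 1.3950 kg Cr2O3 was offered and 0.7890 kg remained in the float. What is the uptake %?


Formula: Uptake = (offered - residual) / offered * 100
Substituting: Uptake = (1.3950 - 0.7890) / 1.3950 * 100
Result: 43.4409 %


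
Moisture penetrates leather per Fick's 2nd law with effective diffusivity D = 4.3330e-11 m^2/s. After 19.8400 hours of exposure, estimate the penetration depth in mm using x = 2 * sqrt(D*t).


t = 19.8400 hr * 3600 = 71424.0000 s
D * t = 4.3330e-11 * 71424.0000 = 3.0948e-06
x = 2 * sqrt(D*t) = 2 * sqrt(3.0948e-06) = 0.00351841 m = 3.5184 mm


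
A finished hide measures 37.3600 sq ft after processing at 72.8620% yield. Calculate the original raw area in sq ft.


Formula: raw = finished * 100 / yield
Substituting: raw = 37.3600 * 100 / 72.8620
Result: 51.2750 sq ft


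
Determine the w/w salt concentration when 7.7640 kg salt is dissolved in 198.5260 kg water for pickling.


Formula: Conc = salt / (water + salt) * 100
Substituting: Conc = 7.7640 / (198.5260 + 7.7640) * 100
Result: 3.7636 %


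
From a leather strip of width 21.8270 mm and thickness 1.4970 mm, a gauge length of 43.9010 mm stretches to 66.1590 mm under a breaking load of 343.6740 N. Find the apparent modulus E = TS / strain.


TS = F / (w * t) = 343.6740 / (21.8270 * 1.4970) = 10.5179 N/mm^2
strain = (Lf - L0) / L0 = (66.1590 - 43.9010) / 43.9010 = 0.5070
E = TS / strain = 10.5179 / 0.5070 = 20.7453 N/mm^2


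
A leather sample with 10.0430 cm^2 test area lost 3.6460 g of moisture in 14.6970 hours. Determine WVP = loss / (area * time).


Formula: WVP = loss / (area * time)
Substituting: WVP = 3.6460 / (10.0430 * 14.6970)
Result: 0.0247016 g/(cm^2*hr)


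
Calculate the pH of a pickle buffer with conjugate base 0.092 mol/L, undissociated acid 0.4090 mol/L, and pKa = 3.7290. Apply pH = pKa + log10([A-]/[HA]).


ratio = [A-] / [HA] = 0.092 / 0.4090 = 0.2249
log10(ratio) = -0.6479
pH = pKa + log10(ratio) = 3.7290 - 0.6479 = 3.0811


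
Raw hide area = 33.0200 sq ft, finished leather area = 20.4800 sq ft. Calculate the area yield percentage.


Formula: Yield = finished / raw * 100
Substituting: Yield = 20.4800 / 33.0200 * 100
Result: 62.0230 %


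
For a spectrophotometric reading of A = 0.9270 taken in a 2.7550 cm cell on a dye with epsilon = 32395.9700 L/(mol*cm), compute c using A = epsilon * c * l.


Formula: c = A / (epsilon * l)
Substituting: c = 0.9270 / (32395.9700 * 2.7550)
Result: 1.0386e-05 mol/L


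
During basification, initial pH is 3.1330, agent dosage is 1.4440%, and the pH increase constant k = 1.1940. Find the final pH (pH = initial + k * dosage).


Formula: pH_final = pH_initial + k * base_pct
Substituting: pH_final = 3.1330 + 1.1940 * 1.4440
Result: 4.8571


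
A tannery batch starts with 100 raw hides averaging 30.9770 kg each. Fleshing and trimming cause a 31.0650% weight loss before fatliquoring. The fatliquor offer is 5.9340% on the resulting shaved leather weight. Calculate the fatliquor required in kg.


Total_raw = N * avg_wt = 100 * 30.9770 = 3097.7000 kg
Substrate = Total_raw * (1 - loss/100) = 3097.7000 * (1 - 31.0650/100) = 2135.3995 kg
Fat = Substrate * pct / 100 = 2135.3995 * 5.9340 / 100 = 126.7146 kg


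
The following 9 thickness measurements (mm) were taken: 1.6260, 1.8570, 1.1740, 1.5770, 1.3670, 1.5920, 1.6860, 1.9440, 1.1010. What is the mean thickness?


Formula: Average = sum / n
Substituting: Average = 13.9240 / 9
Result: 1.5471 mm


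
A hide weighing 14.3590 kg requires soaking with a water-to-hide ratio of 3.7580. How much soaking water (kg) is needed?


Formula: Water = hide_weight * ratio
Substituting: Water = 14.3590 * 3.7580
Result: 53.9611 kg


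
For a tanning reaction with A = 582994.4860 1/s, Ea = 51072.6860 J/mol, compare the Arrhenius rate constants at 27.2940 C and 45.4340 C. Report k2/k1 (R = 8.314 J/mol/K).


T1 = 27.2940 + 273.15 = 300.4440 K; T2 = 45.4340 + 273.15 = 318.5840 K
k1 = A * exp(-Ea/(R*T1)) = 582994.4860 * exp(-51072.6860/(8.314*300.4440)) = 7.6903e-04 1/s
k2 = A * exp(-Ea/(R*T2)) = 582994.4860 * exp(-51072.6860/(8.314*318.5840)) = 0.00246347 1/s
k2/k1 = 0.00246347 / 7.6903e-04 = 3.2034


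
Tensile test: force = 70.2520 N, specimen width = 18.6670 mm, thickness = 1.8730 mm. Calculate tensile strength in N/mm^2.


Formula: TS = force / (width * thickness)
Substituting: TS = 70.2520 / (18.6670 * 1.8730)
Result: 2.0093 N/mm^2


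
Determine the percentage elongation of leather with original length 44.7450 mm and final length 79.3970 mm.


Formula: Elongation = (Lf - L0) / L0 * 100
Substituting: Elongation = (79.3970 - 44.7450) / 44.7450 * 100
Result: 77.4433 %


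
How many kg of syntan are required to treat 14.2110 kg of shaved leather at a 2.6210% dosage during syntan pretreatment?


Formula: Syntan = substrate * pct / 100
Substituting: Syntan = 14.2110 * 2.6210 / 100
Result: 0.3725 kg


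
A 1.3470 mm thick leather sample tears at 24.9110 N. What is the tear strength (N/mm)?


Formula: Tear strength = force / thickness
Substituting: Tear strength = 24.9110 / 1.3470
Result: 18.4937 N/mm


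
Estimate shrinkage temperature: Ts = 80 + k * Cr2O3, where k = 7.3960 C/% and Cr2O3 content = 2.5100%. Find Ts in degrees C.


Formula: Ts = 80 + k * Cr2O3
Substituting: Ts = 80 + 7.3960 * 2.5100
Result: 98.5640 C


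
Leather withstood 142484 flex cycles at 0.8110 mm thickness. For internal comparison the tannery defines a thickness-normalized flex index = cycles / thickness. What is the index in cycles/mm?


Formula: Index = cycles / thickness
Substituting: Index = 142484 / 0.8110
Result: 175689.2725 cycles/mm


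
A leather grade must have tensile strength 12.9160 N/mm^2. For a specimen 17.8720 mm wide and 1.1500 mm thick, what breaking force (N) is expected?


Formula: F = TS * w * t
Substituting: F = 12.9160 * 17.8720 * 1.1500
Result: 265.4600 N


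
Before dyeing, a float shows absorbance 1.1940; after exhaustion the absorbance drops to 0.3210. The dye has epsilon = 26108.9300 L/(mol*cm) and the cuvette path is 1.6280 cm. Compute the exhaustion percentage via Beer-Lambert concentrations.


c_initial = A_i / (epsilon * l) = 1.1940 / (26108.9300 * 1.6280) = 2.8091e-05 mol/L
c_final = A_f / (epsilon * l) = 0.3210 / (26108.9300 * 1.6280) = 7.5520e-06 mol/L
Exhaustion = (c_initial - c_final) / c_initial * 100 = (2.8091e-05 - 7.5520e-06) / 2.8091e-05 * 100 = 73.1156 %


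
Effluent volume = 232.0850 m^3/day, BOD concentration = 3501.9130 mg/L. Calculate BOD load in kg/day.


Formula: BOD_load = volume * conc / 1000
Substituting: BOD_load = 232.0850 * 3501.9130 / 1000
Result: 812.7415 kg/day


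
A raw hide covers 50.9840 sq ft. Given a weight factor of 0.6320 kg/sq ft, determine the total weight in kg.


Formula: Weight = area * weight_per_sqft
Substituting: Weight = 50.9840 * 0.6320
Result: 32.2219 kg


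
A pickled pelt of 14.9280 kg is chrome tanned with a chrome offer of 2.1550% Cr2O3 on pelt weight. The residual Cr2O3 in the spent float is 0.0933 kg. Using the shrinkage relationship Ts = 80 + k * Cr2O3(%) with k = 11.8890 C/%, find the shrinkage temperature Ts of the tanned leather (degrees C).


Offered = pelt * offer_pct / 100 = 14.9280 * 2.1550 / 100 = 0.3217 kg
Uptake = offered - residual = 0.3217 - 0.0933 = 0.2284 kg
Cr2O3% on pelt = uptake / pelt * 100 = 0.2284 / 14.9280 * 100 = 1.5300 %
Ts = 80 + k * Cr2O3% = 80 + 11.8890 * 1.5300 = 98.1902 C


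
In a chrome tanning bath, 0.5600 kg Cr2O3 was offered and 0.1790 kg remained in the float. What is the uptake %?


Formula: Uptake = (offered - residual) / offered * 100
Substituting: Uptake = (0.5600 - 0.1790) / 0.5600 * 100
Result: 68.0357 %
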